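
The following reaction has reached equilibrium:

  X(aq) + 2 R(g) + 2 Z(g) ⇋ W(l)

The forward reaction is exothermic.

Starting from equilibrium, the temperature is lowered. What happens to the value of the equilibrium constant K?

increases

K depends on temperature via the van 't Hoff relation. The forward reaction is exothermic, so lowering T increases K.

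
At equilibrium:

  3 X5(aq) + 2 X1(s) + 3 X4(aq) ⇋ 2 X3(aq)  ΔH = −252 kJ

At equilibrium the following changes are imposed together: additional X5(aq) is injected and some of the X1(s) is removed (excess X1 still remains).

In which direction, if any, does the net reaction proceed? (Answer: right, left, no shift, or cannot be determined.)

Adding X5 (aq), a reactant, drives the reaction to the right.
X1 is a pure solid; its activity is 1 regardless of amount, so Q is unaffected — no shift from this change.
Only the nonzero effect(s) matter; the net shift is to the right.

right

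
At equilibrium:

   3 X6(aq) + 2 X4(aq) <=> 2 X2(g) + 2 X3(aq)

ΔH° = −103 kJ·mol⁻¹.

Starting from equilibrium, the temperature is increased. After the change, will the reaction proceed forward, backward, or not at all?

left

The forward reaction is exothermic. Raising T favours the endothermic direction — shift to the left.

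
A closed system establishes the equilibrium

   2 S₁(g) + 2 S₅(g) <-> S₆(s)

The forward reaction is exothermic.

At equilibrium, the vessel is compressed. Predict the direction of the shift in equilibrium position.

Gas moles: reactants 4, products 0 (Δn_gas = -4). Compression shifts the system toward the side with fewer moles of gas — to the right.

right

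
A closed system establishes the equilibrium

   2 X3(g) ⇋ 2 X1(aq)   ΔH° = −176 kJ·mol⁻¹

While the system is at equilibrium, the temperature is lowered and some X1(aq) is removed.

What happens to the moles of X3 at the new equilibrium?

decreases

The forward reaction is exothermic. Lowering T favours the exothermic direction — shift to the right.
Removing X1 (aq), a product, drives the reaction to the right.
The net shift is to the right. X3 is a reactant, so its amount decreases.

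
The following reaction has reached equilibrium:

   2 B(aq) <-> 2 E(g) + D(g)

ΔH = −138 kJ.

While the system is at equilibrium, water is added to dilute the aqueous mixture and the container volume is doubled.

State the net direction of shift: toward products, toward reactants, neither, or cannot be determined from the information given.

Dilution lowers every aqueous concentration by the same factor. Δn_aq = 0 − 2 = -2, so the system shifts toward the side with more dissolved moles — to the left.
Gas moles: reactants 0, products 3 (Δn_gas = +3). Expansion shifts the system toward the side with more moles of gas — to the right.
The individual effects push in opposite directions; without quantitative information the net direction cannot be determined.

cannot be determined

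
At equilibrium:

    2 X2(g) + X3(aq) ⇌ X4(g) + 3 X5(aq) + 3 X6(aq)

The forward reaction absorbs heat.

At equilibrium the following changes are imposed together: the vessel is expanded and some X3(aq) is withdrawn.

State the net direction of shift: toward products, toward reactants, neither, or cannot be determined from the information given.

Gas moles: reactants 2, products 1 (Δn_gas = -1). Expansion shifts the system toward the side with more moles of gas — to the left.
Removing X3 (aq), a reactant, drives the reaction to the left.
All effects act in the same direction — net shift to the left.

left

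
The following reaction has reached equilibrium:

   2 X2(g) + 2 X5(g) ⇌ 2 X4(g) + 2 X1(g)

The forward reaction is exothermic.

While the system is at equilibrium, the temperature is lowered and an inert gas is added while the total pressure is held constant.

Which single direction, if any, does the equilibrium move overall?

right

The forward reaction is exothermic. Lowering T favours the exothermic direction — shift to the right.
Adding inert gas at constant total pressure expands the volume, scaling every reacting partial pressure by the same factor. Δn_gas = 4 − 4 = 0, so Q is unchanged — no shift.
Only the nonzero effect(s) matter; the net shift is to the right.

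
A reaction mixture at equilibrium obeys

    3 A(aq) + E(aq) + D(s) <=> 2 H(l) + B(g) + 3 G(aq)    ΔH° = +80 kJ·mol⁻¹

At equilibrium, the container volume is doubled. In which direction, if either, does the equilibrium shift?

right

Gas moles: reactants 0, products 1 (Δn_gas = +1). Expansion shifts the system toward the side with more moles of gas — to the right.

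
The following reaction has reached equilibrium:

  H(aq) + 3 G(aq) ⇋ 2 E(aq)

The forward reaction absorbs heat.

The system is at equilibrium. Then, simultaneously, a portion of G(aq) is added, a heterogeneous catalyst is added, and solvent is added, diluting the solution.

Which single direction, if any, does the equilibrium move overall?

cannot be determined

Adding G (aq), a reactant, drives the reaction to the right.
A catalyst speeds both forward and reverse rates equally; it changes neither Q nor K — no shift from this change.
Dilution lowers every aqueous concentration by the same factor. Δn_aq = 2 − 4 = -2, so the system shifts toward the side with more dissolved moles — to the left.
The individual effects push in opposite directions; without quantitative information the net direction cannot be determined.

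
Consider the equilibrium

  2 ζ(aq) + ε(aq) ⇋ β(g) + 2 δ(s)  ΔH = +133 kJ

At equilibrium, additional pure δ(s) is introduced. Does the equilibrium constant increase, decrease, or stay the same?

unchanged

The equilibrium constant depends only on temperature. This perturbation changes neither the position of equilibrium nor K.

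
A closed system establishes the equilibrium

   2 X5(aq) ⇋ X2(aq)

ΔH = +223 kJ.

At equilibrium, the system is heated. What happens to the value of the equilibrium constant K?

K depends on temperature via the van 't Hoff relation. The forward reaction is endothermic, so raising T increases K.

increases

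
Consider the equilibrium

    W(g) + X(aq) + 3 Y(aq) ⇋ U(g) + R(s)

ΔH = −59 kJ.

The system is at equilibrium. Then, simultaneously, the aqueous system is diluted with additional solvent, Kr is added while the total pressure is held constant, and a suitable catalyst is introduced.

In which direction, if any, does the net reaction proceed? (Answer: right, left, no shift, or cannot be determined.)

Dilution lowers every aqueous concentration by the same factor. Δn_aq = 0 − 4 = -4, so the system shifts toward the side with more dissolved moles — to the left.
Adding inert gas at constant total pressure expands the volume, scaling every reacting partial pressure by the same factor. Δn_gas = 1 − 1 = 0, so Q is unchanged — no shift.
A catalyst speeds both forward and reverse rates equally; it changes neither Q nor K — no shift from this change.
Only the nonzero effect(s) matter; the net shift is to the left.

left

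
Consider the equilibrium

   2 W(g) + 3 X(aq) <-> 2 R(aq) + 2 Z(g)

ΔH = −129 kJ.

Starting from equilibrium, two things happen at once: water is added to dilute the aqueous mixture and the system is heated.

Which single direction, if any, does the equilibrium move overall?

left

Dilution lowers every aqueous concentration by the same factor. Δn_aq = 2 − 3 = -1, so the system shifts toward the side with more dissolved moles — to the left.
The forward reaction is exothermic. Raising T favours the endothermic direction — shift to the left.
All effects act in the same direction — net shift to the left.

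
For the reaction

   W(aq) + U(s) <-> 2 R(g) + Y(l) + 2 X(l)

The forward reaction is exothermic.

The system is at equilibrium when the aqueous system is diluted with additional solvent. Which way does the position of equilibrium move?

left

Dilution lowers every aqueous concentration by the same factor. Δn_aq = 0 − 1 = -1, so the system shifts toward the side with more dissolved moles — to the left.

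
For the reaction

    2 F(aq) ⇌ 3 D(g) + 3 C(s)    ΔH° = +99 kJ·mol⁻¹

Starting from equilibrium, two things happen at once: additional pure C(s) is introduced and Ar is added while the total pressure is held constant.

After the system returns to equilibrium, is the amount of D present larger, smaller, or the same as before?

C is a pure solid; its activity is 1 regardless of amount, so Q is unaffected — no shift from this change.
Adding inert gas at constant total pressure expands the volume and lowers every reacting partial pressure. With Δn_gas = 3 − 0 = +3, Q moves away from K toward the side with fewer gas moles, so the system shifts toward the side with more gas moles — to the right.
The net shift is to the right. D is a product, so its amount increases.

increases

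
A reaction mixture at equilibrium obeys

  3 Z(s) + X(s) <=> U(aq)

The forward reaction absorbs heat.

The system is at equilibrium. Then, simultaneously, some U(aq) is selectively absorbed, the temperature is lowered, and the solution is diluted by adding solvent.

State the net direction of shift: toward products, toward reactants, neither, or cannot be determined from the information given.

cannot be determined

Removing U (aq), a product, drives the reaction to the right.
The forward reaction is endothermic. Lowering T favours the exothermic direction — shift to the left.
Dilution lowers every aqueous concentration by the same factor. Δn_aq = 1 − 0 = +1, so the system shifts toward the side with more dissolved moles — to the right.
The individual effects push in opposite directions; without quantitative information the net direction cannot be determined.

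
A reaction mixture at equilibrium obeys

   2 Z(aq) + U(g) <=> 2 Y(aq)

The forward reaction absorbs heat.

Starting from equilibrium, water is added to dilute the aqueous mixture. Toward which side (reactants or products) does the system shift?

no shift

Dilution scales every aqueous concentration by the same factor. Δn_aq = 2 − 2 = 0, so Q is unchanged — no shift.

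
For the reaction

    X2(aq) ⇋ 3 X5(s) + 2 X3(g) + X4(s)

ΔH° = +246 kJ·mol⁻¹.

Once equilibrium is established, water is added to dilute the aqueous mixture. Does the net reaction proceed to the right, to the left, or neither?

left

Dilution lowers every aqueous concentration by the same factor. Δn_aq = 0 − 1 = -1, so the system shifts toward the side with more dissolved moles — to the left.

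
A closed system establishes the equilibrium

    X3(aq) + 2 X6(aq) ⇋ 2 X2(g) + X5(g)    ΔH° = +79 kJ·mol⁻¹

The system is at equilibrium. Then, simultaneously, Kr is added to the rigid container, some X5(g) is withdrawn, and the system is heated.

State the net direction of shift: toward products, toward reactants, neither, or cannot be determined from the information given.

At constant volume, adding an inert gas leaves every reacting species' partial pressure unchanged, so Q is unchanged — no shift from this change.
Removing X5 (g), a product, drives the reaction to the right.
The forward reaction is endothermic. Raising T favours the endothermic direction — shift to the right.
Only the nonzero effect(s) matter; the net shift is to the right.

right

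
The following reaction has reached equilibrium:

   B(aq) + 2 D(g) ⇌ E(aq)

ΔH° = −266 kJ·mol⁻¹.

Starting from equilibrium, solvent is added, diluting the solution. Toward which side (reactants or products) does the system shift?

no shift

Dilution scales every aqueous concentration by the same factor. Δn_aq = 1 − 1 = 0, so Q is unchanged — no shift.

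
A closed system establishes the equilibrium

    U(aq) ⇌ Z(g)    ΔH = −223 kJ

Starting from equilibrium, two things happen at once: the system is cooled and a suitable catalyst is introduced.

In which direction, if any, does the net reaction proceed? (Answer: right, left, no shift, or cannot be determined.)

The forward reaction is exothermic. Lowering T favours the exothermic direction — shift to the right.
A catalyst speeds both forward and reverse rates equally; it changes neither Q nor K — no shift from this change.
Only the nonzero effect(s) matter; the net shift is to the right.

right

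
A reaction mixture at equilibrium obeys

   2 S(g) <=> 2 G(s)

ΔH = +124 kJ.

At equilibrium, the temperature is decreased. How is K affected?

decreases

K depends on temperature via the van 't Hoff relation. The forward reaction is endothermic, so lowering T decreases K.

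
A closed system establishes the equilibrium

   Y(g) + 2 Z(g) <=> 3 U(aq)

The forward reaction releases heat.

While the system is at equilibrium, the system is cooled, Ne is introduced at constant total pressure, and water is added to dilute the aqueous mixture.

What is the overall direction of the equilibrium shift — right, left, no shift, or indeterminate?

cannot be determined

The forward reaction is exothermic. Lowering T favours the exothermic direction — shift to the right.
Adding inert gas at constant total pressure expands the volume and lowers every reacting partial pressure. With Δn_gas = 0 − 3 = -3, Q moves away from K toward the side with fewer gas moles, so the system shifts toward the side with more gas moles — to the left.
Dilution lowers every aqueous concentration by the same factor. Δn_aq = 3 − 0 = +3, so the system shifts toward the side with more dissolved moles — to the right.
The individual effects push in opposite directions; without quantitative information the net direction cannot be determined.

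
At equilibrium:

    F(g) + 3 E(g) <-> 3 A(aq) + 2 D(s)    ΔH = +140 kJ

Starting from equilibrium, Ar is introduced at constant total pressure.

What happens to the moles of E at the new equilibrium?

Adding inert gas at constant total pressure expands the volume and lowers every reacting partial pressure. With Δn_gas = 0 − 4 = -4, Q moves away from K toward the side with fewer gas moles, so the system shifts toward the side with more gas moles — to the left.
The net shift is to the left. E is a reactant, so its amount increases.

increases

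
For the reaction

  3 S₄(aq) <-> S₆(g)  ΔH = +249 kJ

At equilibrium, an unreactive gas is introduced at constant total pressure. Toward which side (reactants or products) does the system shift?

right

Adding inert gas at constant total pressure expands the volume and lowers every reacting partial pressure. With Δn_gas = 1 − 0 = +1, Q moves away from K toward the side with fewer gas moles, so the system shifts toward the side with more gas moles — to the right.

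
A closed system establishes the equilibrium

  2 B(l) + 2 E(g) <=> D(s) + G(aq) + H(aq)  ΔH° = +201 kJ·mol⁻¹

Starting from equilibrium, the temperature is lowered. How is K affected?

K depends on temperature via the van 't Hoff relation. The forward reaction is endothermic, so lowering T decreases K.

decreases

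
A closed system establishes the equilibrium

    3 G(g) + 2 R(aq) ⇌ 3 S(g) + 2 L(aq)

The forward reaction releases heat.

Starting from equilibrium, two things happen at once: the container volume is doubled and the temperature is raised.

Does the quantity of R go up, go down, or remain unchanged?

increases

Gas moles: reactants 3, products 3. Δn_gas = 0, so a volume change leaves Q equal to K — no shift from this change.
The forward reaction is exothermic. Raising T favours the endothermic direction — shift to the left.
The net shift is to the left. R is a reactant, so its amount increases.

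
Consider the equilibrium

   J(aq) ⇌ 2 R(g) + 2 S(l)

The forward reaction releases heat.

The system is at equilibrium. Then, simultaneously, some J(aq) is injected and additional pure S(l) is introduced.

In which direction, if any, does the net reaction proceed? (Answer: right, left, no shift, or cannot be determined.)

right

Adding J (aq), a reactant, drives the reaction to the right.
S is a pure liquid; its activity is 1 regardless of amount, so Q is unaffected — no shift from this change.
Only the nonzero effect(s) matter; the net shift is to the right.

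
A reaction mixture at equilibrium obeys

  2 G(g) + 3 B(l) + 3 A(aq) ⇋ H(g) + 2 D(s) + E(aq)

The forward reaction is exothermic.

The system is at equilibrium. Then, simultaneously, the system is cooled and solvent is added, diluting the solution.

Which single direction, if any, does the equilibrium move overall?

The forward reaction is exothermic. Lowering T favours the exothermic direction — shift to the right.
Dilution lowers every aqueous concentration by the same factor. Δn_aq = 1 − 3 = -2, so the system shifts toward the side with more dissolved moles — to the left.
The individual effects push in opposite directions; without quantitative information the net direction cannot be determined.

cannot be determined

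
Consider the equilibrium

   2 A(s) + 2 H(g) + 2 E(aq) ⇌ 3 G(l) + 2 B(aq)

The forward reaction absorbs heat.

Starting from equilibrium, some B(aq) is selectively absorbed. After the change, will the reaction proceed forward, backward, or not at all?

Removing B (aq), a product, drives the reaction to the right.

right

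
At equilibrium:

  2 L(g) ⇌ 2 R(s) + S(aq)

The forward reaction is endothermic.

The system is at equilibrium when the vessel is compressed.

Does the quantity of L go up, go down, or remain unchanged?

Gas moles: reactants 2, products 0 (Δn_gas = -2). Compression shifts the system toward the side with fewer moles of gas — to the right.
The net shift is to the right. L is a reactant, so its amount decreases.

decreases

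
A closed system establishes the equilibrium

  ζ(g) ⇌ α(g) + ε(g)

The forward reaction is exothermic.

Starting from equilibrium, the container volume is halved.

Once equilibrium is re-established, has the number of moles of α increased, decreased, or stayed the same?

decreases

Gas moles: reactants 1, products 2 (Δn_gas = +1). Compression shifts the system toward the side with fewer moles of gas — to the left.
The net shift is to the left. α is a product, so its amount decreases.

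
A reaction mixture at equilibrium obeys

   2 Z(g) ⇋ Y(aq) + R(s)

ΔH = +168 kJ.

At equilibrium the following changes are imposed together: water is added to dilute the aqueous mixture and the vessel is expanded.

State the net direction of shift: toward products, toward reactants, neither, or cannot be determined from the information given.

cannot be determined

Dilution lowers every aqueous concentration by the same factor. Δn_aq = 1 − 0 = +1, so the system shifts toward the side with more dissolved moles — to the right.
Gas moles: reactants 2, products 0 (Δn_gas = -2). Expansion shifts the system toward the side with more moles of gas — to the left.
The individual effects push in opposite directions; without quantitative information the net direction cannot be determined.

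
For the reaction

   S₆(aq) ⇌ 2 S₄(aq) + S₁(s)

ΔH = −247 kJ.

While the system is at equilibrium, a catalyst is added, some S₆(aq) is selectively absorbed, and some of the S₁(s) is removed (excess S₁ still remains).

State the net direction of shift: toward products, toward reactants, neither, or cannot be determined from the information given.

A catalyst speeds both forward and reverse rates equally; it changes neither Q nor K — no shift from this change.
Removing S₆ (aq), a reactant, drives the reaction to the left.
S₁ is a pure solid; its activity is 1 regardless of amount, so Q is unaffected — no shift from this change.
Only the nonzero effect(s) matter; the net shift is to the left.

left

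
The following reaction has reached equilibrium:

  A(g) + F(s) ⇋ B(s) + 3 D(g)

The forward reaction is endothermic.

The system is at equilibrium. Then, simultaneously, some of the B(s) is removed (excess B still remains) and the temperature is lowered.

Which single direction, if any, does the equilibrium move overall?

left

B is a pure solid; its activity is 1 regardless of amount, so Q is unaffected — no shift from this change.
The forward reaction is endothermic. Lowering T favours the exothermic direction — shift to the left.
Only the nonzero effect(s) matter; the net shift is to the left.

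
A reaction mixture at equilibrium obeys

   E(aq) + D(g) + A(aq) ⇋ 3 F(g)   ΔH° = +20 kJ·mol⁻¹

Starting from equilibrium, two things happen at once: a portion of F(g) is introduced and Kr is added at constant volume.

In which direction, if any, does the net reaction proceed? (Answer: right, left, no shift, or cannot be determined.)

Adding F (g), a product, drives the reaction to the left.
At constant volume, adding an inert gas leaves every reacting species' partial pressure unchanged, so Q is unchanged — no shift from this change.
Only the nonzero effect(s) matter; the net shift is to the left.

left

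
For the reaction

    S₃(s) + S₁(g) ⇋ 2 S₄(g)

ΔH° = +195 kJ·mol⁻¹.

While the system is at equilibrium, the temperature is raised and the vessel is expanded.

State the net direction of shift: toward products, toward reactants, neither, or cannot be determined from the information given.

right

The forward reaction is endothermic. Raising T favours the endothermic direction — shift to the right.
Gas moles: reactants 1, products 2 (Δn_gas = +1). Expansion shifts the system toward the side with more moles of gas — to the right.
All effects act in the same direction — net shift to the right.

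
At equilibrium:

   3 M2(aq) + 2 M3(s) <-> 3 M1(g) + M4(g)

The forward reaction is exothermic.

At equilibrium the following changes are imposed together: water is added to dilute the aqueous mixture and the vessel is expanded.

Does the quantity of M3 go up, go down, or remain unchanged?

cannot be determined

Dilution lowers every aqueous concentration by the same factor. Δn_aq = 0 − 3 = -3, so the system shifts toward the side with more dissolved moles — to the left.
Gas moles: reactants 0, products 4 (Δn_gas = +4). Expansion shifts the system toward the side with more moles of gas — to the right.
The two effects oppose each other, so the net shift — and hence the change in M3 — cannot be determined from the given information.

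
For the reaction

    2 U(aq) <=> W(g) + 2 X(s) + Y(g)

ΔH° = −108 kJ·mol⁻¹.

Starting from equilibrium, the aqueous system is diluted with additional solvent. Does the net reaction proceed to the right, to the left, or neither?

left

Dilution lowers every aqueous concentration by the same factor. Δn_aq = 0 − 2 = -2, so the system shifts toward the side with more dissolved moles — to the left.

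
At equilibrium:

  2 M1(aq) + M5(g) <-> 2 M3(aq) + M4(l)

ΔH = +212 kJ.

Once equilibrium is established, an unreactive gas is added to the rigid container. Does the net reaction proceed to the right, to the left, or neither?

At constant volume, adding an inert gas leaves every reacting species' partial pressure unchanged, so Q is unchanged — no shift from this change.

no shift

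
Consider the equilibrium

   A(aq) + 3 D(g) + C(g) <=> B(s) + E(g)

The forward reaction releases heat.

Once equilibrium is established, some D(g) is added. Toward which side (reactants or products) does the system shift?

Adding D (g), a reactant, drives the reaction to the right.

right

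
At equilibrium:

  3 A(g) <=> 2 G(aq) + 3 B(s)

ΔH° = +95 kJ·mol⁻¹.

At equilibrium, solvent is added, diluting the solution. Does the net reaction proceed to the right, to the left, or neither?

Dilution lowers every aqueous concentration by the same factor. Δn_aq = 2 − 0 = +2, so the system shifts toward the side with more dissolved moles — to the right.

right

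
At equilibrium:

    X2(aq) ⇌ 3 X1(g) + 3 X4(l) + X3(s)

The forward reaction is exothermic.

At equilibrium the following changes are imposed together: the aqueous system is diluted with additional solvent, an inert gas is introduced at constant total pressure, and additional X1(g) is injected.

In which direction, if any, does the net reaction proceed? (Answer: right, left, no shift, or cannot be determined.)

Dilution lowers every aqueous concentration by the same factor. Δn_aq = 0 − 1 = -1, so the system shifts toward the side with more dissolved moles — to the left.
Adding inert gas at constant total pressure expands the volume and lowers every reacting partial pressure. With Δn_gas = 3 − 0 = +3, Q moves away from K toward the side with fewer gas moles, so the system shifts toward the side with more gas moles — to the right.
Adding X1 (g), a product, drives the reaction to the left.
The individual effects push in opposite directions; without quantitative information the net direction cannot be determined.

cannot be determined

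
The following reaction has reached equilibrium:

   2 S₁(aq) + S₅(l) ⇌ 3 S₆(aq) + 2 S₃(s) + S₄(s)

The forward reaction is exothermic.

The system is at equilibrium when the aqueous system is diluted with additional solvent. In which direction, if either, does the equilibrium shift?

Dilution lowers every aqueous concentration by the same factor. Δn_aq = 3 − 2 = +1, so the system shifts toward the side with more dissolved moles — to the right.

right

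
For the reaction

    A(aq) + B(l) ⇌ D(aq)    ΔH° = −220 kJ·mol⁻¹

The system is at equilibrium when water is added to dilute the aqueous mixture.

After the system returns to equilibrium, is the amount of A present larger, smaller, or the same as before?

unchanged

Dilution scales every aqueous concentration by the same factor. Δn_aq = 1 − 1 = 0, so Q is unchanged — no shift.
No net shift occurs, so the amount of A is unchanged.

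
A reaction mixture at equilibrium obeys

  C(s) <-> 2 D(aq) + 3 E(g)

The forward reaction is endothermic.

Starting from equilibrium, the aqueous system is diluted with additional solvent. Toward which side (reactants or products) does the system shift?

right

Dilution lowers every aqueous concentration by the same factor. Δn_aq = 2 − 0 = +2, so the system shifts toward the side with more dissolved moles — to the right.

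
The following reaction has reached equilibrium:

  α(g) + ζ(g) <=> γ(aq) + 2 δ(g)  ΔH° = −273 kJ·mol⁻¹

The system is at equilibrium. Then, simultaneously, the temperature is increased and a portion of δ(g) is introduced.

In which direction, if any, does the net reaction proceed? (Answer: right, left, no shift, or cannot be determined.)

left

The forward reaction is exothermic. Raising T favours the endothermic direction — shift to the left.
Adding δ (g), a product, drives the reaction to the left.
All effects act in the same direction — net shift to the left.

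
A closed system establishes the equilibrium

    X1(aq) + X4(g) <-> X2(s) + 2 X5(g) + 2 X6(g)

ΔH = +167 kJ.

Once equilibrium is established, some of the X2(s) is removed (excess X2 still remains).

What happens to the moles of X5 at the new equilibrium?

unchanged

X2 is a pure solid; its activity is 1 regardless of amount, so Q is unaffected — no shift from this change.
No net shift occurs, so the amount of X5 is unchanged.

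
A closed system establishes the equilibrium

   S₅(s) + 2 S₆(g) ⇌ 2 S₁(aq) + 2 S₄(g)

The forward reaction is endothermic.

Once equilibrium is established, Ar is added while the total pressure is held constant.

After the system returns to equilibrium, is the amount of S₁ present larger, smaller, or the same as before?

Adding inert gas at constant total pressure expands the volume, scaling every reacting partial pressure by the same factor. Δn_gas = 2 − 2 = 0, so Q is unchanged — no shift.
No net shift occurs, so the amount of S₁ is unchanged.

unchanged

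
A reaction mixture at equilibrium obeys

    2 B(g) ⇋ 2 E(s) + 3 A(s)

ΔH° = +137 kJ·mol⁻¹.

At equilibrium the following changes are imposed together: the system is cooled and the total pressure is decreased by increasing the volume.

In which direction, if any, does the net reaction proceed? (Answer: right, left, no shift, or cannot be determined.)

The forward reaction is endothermic. Lowering T favours the exothermic direction — shift to the left.
Gas moles: reactants 2, products 0 (Δn_gas = -2). Expansion shifts the system toward the side with more moles of gas — to the left.
All effects act in the same direction — net shift to the left.

left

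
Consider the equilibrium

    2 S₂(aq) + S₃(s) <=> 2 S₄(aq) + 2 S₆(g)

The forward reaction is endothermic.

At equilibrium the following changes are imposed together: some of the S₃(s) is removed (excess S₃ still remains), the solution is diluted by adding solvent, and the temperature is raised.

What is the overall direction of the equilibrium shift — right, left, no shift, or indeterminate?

S₃ is a pure solid; its activity is 1 regardless of amount, so Q is unaffected — no shift from this change.
Dilution scales every aqueous concentration by the same factor. Δn_aq = 2 − 2 = 0, so Q is unchanged — no shift.
The forward reaction is endothermic. Raising T favours the endothermic direction — shift to the right.
Only the nonzero effect(s) matter; the net shift is to the right.

right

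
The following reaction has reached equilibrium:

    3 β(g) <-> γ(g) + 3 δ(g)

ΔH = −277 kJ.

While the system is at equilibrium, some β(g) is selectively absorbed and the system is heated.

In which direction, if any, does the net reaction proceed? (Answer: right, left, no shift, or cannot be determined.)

Removing β (g), a reactant, drives the reaction to the left.
The forward reaction is exothermic. Raising T favours the endothermic direction — shift to the left.
All effects act in the same direction — net shift to the left.

left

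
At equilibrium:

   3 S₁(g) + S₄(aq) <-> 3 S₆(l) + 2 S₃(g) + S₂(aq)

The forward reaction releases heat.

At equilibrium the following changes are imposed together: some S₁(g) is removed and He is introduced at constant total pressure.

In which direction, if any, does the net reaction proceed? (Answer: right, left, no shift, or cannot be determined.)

Removing S₁ (g), a reactant, drives the reaction to the left.
Adding inert gas at constant total pressure expands the volume and lowers every reacting partial pressure. With Δn_gas = 2 − 3 = -1, Q moves away from K toward the side with fewer gas moles, so the system shifts toward the side with more gas moles — to the left.
All effects act in the same direction — net shift to the left.

left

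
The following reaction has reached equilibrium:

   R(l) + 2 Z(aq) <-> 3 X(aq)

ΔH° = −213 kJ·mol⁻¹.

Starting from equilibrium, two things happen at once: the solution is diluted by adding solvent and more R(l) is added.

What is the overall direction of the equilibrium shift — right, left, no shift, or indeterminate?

Dilution lowers every aqueous concentration by the same factor. Δn_aq = 3 − 2 = +1, so the system shifts toward the side with more dissolved moles — to the right.
R is a pure liquid; its activity is 1 regardless of amount, so Q is unaffected — no shift from this change.
Only the nonzero effect(s) matter; the net shift is to the right.

right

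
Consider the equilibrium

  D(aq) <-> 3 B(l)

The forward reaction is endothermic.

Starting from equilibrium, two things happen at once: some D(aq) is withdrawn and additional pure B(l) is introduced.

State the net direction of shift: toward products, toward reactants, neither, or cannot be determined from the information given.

Removing D (aq), a reactant, drives the reaction to the left.
B is a pure liquid; its activity is 1 regardless of amount, so Q is unaffected — no shift from this change.
Only the nonzero effect(s) matter; the net shift is to the left.

left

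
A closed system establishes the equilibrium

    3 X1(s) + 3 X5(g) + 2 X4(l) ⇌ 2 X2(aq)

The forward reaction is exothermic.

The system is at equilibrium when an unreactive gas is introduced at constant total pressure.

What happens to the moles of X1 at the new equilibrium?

increases

Adding inert gas at constant total pressure expands the volume and lowers every reacting partial pressure. With Δn_gas = 0 − 3 = -3, Q moves away from K toward the side with fewer gas moles, so the system shifts toward the side with more gas moles — to the left.
The net shift is to the left. X1 is a reactant, so its amount increases.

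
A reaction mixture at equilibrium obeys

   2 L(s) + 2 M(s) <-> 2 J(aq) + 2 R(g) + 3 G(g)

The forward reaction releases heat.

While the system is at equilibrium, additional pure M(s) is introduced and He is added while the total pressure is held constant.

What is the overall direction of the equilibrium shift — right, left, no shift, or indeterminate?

right

M is a pure solid; its activity is 1 regardless of amount, so Q is unaffected — no shift from this change.
Adding inert gas at constant total pressure expands the volume and lowers every reacting partial pressure. With Δn_gas = 5 − 0 = +5, Q moves away from K toward the side with fewer gas moles, so the system shifts toward the side with more gas moles — to the right.
Only the nonzero effect(s) matter; the net shift is to the right.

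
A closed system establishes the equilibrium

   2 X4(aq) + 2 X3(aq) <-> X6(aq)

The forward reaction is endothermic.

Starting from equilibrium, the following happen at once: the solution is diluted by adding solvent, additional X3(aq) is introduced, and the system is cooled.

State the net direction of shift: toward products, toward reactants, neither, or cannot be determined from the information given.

Dilution lowers every aqueous concentration by the same factor. Δn_aq = 1 − 4 = -3, so the system shifts toward the side with more dissolved moles — to the left.
Adding X3 (aq), a reactant, drives the reaction to the right.
The forward reaction is endothermic. Lowering T favours the exothermic direction — shift to the left.
The individual effects push in opposite directions; without quantitative information the net direction cannot be determined.

cannot be determined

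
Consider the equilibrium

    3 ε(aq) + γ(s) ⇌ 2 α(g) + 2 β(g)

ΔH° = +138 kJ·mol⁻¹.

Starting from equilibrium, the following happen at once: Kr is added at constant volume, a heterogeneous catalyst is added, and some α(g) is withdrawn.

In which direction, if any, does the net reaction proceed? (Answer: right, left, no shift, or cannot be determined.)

right

At constant volume, adding an inert gas leaves every reacting species' partial pressure unchanged, so Q is unchanged — no shift from this change.
A catalyst speeds both forward and reverse rates equally; it changes neither Q nor K — no shift from this change.
Removing α (g), a product, drives the reaction to the right.
Only the nonzero effect(s) matter; the net shift is to the right.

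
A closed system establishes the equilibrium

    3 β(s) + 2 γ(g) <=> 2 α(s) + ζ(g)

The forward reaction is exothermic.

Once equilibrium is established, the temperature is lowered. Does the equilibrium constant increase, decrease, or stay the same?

K depends on temperature via the van 't Hoff relation. The forward reaction is exothermic, so lowering T increases K.

increases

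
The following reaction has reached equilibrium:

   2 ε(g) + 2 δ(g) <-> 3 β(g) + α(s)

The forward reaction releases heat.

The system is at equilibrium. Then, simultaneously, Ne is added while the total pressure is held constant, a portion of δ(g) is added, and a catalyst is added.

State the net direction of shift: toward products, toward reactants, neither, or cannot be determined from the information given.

cannot be determined

Adding inert gas at constant total pressure expands the volume and lowers every reacting partial pressure. With Δn_gas = 3 − 4 = -1, Q moves away from K toward the side with fewer gas moles, so the system shifts toward the side with more gas moles — to the left.
Adding δ (g), a reactant, drives the reaction to the right.
A catalyst speeds both forward and reverse rates equally; it changes neither Q nor K — no shift from this change.
The individual effects push in opposite directions; without quantitative information the net direction cannot be determined.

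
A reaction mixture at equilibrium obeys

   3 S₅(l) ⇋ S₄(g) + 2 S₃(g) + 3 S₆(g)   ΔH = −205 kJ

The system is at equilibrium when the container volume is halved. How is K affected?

The equilibrium constant depends only on temperature. This perturbation may move the position of equilibrium, but since T is unchanged, K itself is unchanged.

unchanged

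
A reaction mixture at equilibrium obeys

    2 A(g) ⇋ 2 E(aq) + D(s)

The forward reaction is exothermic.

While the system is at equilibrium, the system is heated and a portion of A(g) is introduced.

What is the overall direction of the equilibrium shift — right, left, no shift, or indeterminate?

The forward reaction is exothermic. Raising T favours the endothermic direction — shift to the left.
Adding A (g), a reactant, drives the reaction to the right.
The individual effects push in opposite directions; without quantitative information the net direction cannot be determined.

cannot be determined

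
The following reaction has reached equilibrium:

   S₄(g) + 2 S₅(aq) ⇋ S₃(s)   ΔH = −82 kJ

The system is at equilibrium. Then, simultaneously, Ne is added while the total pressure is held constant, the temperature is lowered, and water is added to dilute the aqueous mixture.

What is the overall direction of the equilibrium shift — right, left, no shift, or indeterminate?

cannot be determined

Adding inert gas at constant total pressure expands the volume and lowers every reacting partial pressure. With Δn_gas = 0 − 1 = -1, Q moves away from K toward the side with fewer gas moles, so the system shifts toward the side with more gas moles — to the left.
The forward reaction is exothermic. Lowering T favours the exothermic direction — shift to the right.
Dilution lowers every aqueous concentration by the same factor. Δn_aq = 0 − 2 = -2, so the system shifts toward the side with more dissolved moles — to the left.
The individual effects push in opposite directions; without quantitative information the net direction cannot be determined.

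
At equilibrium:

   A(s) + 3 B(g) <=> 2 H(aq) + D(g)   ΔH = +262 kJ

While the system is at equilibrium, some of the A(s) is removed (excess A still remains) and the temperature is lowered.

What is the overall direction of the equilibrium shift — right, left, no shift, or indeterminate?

A is a pure solid; its activity is 1 regardless of amount, so Q is unaffected — no shift from this change.
The forward reaction is endothermic. Lowering T favours the exothermic direction — shift to the left.
Only the nonzero effect(s) matter; the net shift is to the left.

left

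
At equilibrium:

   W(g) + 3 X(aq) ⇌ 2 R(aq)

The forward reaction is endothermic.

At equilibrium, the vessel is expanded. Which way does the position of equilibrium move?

Gas moles: reactants 1, products 0 (Δn_gas = -1). Expansion shifts the system toward the side with more moles of gas — to the left.

left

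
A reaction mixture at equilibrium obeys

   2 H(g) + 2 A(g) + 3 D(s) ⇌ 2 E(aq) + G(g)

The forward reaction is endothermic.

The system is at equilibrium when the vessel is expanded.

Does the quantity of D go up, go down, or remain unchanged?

Gas moles: reactants 4, products 1 (Δn_gas = -3). Expansion shifts the system toward the side with more moles of gas — to the left.
The net shift is to the left. D is a reactant, so its amount increases.

increases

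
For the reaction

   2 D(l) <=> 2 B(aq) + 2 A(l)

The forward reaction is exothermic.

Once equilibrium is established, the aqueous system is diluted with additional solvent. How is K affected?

unchanged

The equilibrium constant depends only on temperature. This perturbation may move the position of equilibrium, but since T is unchanged, K itself is unchanged.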